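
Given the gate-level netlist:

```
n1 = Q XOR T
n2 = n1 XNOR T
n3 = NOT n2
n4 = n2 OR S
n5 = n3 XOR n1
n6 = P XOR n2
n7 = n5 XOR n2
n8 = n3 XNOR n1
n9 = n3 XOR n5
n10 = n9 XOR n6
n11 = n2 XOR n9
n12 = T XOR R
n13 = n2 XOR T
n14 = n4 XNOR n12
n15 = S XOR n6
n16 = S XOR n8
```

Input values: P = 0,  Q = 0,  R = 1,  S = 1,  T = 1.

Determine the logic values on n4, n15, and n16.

n1 = Q XOR T = 0 XOR 1 = 1
n2 = n1 XNOR T = 1 XNOR 1 = 1
n3 = NOT n2 = NOT 1 = 0
n4 = n2 OR S = 1 OR 1 = 1
n6 = P XOR n2 = 0 XOR 1 = 1
n8 = n3 XNOR n1 = 0 XNOR 1 = 0
n15 = S XOR n6 = 1 XOR 1 = 0
n16 = S XOR n8 = 1 XOR 0 = 1

n4 = 1; n15 = 0; n16 = 1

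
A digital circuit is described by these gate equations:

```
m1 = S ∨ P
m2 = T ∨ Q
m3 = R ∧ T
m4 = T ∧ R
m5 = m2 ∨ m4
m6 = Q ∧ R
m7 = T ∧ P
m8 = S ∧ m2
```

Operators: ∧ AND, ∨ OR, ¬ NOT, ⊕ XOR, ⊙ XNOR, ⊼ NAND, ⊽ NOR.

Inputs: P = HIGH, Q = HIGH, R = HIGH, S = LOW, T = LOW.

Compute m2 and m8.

m2 = T OR Q = LOW OR HIGH = HIGH
m8 = S AND m2 = LOW AND HIGH = LOW

m2 = HIGH  m8 = LOW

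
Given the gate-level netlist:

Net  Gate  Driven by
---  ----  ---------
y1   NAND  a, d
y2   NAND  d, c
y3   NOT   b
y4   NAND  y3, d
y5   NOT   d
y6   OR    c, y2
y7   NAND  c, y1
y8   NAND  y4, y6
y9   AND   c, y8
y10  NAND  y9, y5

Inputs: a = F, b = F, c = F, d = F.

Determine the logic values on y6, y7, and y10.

y6 = T  y7 = T  y10 = T

y1 = a NAND d = F NAND F = T
y2 = d NAND c = F NAND F = T
y3 = NOT b = NOT F = T
y4 = y3 NAND d = T NAND F = T
y5 = NOT d = NOT F = T
y6 = c OR y2 = F OR T = T
y7 = c NAND y1 = F NAND T = T
y8 = y4 NAND y6 = T NAND T = F
y9 = c AND y8 = F AND F = F
y10 = y9 NAND y5 = F NAND T = T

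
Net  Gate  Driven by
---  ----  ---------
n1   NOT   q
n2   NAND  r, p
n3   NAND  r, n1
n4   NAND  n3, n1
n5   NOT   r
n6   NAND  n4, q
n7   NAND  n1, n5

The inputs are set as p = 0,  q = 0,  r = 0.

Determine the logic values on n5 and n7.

n5 = 1  n7 = 0

n1 = NOT q = NOT 0 = 1
n5 = NOT r = NOT 0 = 1
n7 = n1 NAND n5 = 1 NAND 1 = 0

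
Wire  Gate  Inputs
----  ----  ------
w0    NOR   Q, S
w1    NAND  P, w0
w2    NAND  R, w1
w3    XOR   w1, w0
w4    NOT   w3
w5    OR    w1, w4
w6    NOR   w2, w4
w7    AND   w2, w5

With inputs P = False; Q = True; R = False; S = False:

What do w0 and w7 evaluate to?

w0 = Q NOR S = True NOR False = False
w1 = P NAND w0 = False NAND False = True
w2 = R NAND w1 = False NAND True = True
w3 = w1 XOR w0 = True XOR False = True
w4 = NOT w3 = NOT True = False
w5 = w1 OR w4 = True OR False = True
w7 = w2 AND w5 = True AND True = True

w0 = False, w7 = True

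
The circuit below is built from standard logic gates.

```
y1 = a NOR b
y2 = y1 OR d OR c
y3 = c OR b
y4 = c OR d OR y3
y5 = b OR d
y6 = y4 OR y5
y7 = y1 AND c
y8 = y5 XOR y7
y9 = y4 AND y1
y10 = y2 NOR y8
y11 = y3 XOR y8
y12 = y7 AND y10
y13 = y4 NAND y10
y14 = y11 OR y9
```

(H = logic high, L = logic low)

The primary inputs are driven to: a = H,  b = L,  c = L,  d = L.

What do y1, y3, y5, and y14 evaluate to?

y1 = L, y3 = L, y5 = L, y14 = L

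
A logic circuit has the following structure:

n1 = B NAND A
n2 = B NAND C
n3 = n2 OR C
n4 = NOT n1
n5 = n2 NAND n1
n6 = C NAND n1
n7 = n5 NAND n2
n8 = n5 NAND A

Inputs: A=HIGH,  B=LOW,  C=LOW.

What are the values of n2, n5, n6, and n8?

n2 = HIGH  n5 = LOW  n6 = HIGH  n8 = HIGH

n1 = B NAND A = LOW NAND HIGH = HIGH
n2 = B NAND C = LOW NAND LOW = HIGH
n5 = n2 NAND n1 = HIGH NAND HIGH = LOW
n6 = C NAND n1 = LOW NAND HIGH = HIGH
n8 = n5 NAND A = LOW NAND HIGH = HIGH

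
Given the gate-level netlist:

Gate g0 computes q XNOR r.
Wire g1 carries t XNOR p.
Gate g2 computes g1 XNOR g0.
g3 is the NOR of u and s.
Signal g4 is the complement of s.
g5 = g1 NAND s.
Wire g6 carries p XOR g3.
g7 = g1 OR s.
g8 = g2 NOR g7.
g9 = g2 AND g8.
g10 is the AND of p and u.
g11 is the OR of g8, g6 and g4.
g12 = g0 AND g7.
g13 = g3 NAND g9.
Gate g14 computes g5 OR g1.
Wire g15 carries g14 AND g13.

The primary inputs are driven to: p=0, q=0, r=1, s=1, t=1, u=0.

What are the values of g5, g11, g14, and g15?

g5 = 1, g11 = 0, g14 = 1, g15 = 1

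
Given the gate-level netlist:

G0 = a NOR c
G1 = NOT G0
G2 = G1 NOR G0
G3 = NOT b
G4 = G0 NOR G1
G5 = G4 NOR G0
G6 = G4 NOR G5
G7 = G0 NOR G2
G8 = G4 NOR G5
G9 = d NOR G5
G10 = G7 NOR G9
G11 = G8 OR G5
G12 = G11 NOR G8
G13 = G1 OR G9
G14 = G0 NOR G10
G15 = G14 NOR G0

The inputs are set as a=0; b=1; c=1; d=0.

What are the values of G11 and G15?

G11 = 1  G15 = 0

G0 = a NOR c = 0 NOR 1 = 0
G1 = NOT G0 = NOT 0 = 1
G2 = G1 NOR G0 = 1 NOR 0 = 0
G4 = G0 NOR G1 = 0 NOR 1 = 0
G5 = G4 NOR G0 = 0 NOR 0 = 1
G7 = G0 NOR G2 = 0 NOR 0 = 1
G8 = G4 NOR G5 = 0 NOR 1 = 0
G9 = d NOR G5 = 0 NOR 1 = 0
G10 = G7 NOR G9 = 1 NOR 0 = 0
G11 = G8 OR G5 = 0 OR 1 = 1
G14 = G0 NOR G10 = 0 NOR 0 = 1
G15 = G14 NOR G0 = 1 NOR 0 = 0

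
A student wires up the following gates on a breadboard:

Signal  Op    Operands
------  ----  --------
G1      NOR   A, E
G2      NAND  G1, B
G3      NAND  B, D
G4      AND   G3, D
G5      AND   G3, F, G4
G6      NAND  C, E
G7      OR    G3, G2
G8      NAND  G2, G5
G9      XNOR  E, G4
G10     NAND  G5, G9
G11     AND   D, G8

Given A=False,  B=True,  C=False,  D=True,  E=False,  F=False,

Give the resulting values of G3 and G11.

G1 = A NOR E = False NOR False = True
G2 = G1 NAND B = True NAND True = False
G3 = B NAND D = True NAND True = False
G4 = G3 AND D = False AND True = False
G5 = G3 AND F AND G4 = False AND False AND False = False
G8 = G2 NAND G5 = False NAND False = True
G11 = D AND G8 = True AND True = True

G3 = False  G11 = True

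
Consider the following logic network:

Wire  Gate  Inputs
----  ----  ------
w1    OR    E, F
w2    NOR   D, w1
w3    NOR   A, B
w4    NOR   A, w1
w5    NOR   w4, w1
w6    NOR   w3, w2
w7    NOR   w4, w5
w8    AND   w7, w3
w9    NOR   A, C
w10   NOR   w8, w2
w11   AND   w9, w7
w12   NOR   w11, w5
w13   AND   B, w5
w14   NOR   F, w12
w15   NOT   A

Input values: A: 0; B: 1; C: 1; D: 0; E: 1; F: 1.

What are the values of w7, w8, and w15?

w1 = E OR F = 1 OR 1 = 1
w3 = A NOR B = 0 NOR 1 = 0
w4 = A NOR w1 = 0 NOR 1 = 0
w5 = w4 NOR w1 = 0 NOR 1 = 0
w7 = w4 NOR w5 = 0 NOR 0 = 1
w8 = w7 AND w3 = 1 AND 0 = 0
w15 = NOT A = NOT 0 = 1

w7 = 1, w8 = 0, w15 = 1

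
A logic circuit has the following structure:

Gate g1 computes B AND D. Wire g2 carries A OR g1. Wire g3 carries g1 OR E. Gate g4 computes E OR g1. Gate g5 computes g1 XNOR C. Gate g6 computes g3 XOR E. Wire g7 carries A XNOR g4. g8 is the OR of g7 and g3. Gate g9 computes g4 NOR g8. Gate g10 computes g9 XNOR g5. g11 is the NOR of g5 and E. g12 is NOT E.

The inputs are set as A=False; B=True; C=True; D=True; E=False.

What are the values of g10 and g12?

g10 = False, g12 = True

g1 = B AND D = True AND True = True
g3 = g1 OR E = True OR False = True
g4 = E OR g1 = False OR True = True
g5 = g1 XNOR C = True XNOR True = True
g7 = A XNOR g4 = False XNOR True = False
g8 = g7 OR g3 = False OR True = True
g9 = g4 NOR g8 = True NOR True = False
g10 = g9 XNOR g5 = False XNOR True = False
g12 = NOT E = NOT False = True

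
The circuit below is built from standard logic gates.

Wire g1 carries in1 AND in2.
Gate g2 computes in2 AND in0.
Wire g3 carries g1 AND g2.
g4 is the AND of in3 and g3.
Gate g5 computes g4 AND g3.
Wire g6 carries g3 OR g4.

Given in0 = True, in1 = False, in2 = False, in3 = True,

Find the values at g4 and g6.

g1 = in1 AND in2 = False AND False = False
g2 = in2 AND in0 = False AND True = False
g3 = g1 AND g2 = False AND False = False
g4 = in3 AND g3 = True AND False = False
g6 = g3 OR g4 = False OR False = False

g4 = False; g6 = False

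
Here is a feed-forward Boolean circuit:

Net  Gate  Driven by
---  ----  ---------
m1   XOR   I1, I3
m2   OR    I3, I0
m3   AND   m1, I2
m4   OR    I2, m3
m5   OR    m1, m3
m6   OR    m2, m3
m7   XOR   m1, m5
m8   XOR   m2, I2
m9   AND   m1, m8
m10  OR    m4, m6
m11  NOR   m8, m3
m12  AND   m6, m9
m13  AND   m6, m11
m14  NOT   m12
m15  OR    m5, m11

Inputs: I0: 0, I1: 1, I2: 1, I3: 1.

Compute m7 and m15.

m7 = 0, m15 = 1

m1 = I1 XOR I3 = 1 XOR 1 = 0
m2 = I3 OR I0 = 1 OR 0 = 1
m3 = m1 AND I2 = 0 AND 1 = 0
m5 = m1 OR m3 = 0 OR 0 = 0
m7 = m1 XOR m5 = 0 XOR 0 = 0
m8 = m2 XOR I2 = 1 XOR 1 = 0
m11 = m8 NOR m3 = 0 NOR 0 = 1
m15 = m5 OR m11 = 0 OR 1 = 1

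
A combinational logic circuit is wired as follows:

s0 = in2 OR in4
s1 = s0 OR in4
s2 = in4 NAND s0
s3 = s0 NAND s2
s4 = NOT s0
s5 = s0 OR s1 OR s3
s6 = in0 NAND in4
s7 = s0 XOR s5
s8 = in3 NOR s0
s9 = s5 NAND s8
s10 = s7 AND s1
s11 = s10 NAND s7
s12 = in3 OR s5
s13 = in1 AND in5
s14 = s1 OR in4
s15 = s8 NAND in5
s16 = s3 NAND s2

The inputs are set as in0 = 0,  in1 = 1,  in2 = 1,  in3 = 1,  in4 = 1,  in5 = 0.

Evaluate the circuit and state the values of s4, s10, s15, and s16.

s4 = 0  s10 = 0  s15 = 1  s16 = 1

s0 = in2 OR in4 = 1 OR 1 = 1
s1 = s0 OR in4 = 1 OR 1 = 1
s2 = in4 NAND s0 = 1 NAND 1 = 0
s3 = s0 NAND s2 = 1 NAND 0 = 1
s4 = NOT s0 = NOT 1 = 0
s5 = s0 OR s1 OR s3 = 1 OR 1 OR 1 = 1
s7 = s0 XOR s5 = 1 XOR 1 = 0
s8 = in3 NOR s0 = 1 NOR 1 = 0
s10 = s7 AND s1 = 0 AND 1 = 0
s15 = s8 NAND in5 = 0 NAND 0 = 1
s16 = s3 NAND s2 = 1 NAND 0 = 1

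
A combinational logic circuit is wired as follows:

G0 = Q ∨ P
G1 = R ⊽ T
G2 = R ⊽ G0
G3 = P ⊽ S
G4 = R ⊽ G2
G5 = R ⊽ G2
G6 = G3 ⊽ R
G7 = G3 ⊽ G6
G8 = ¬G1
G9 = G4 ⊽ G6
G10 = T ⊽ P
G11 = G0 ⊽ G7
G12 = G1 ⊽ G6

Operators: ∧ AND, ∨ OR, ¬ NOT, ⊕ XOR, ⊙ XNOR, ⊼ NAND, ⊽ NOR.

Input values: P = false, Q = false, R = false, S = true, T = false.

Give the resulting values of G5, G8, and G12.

G5 = false; G8 = false; G12 = false

G0 = Q OR P = false OR false = false
G1 = R NOR T = false NOR false = true
G2 = R NOR G0 = false NOR false = true
G3 = P NOR S = false NOR true = false
G5 = R NOR G2 = false NOR true = false
G6 = G3 NOR R = false NOR false = true
G8 = NOT G1 = NOT true = false
G12 = G1 NOR G6 = true NOR true = false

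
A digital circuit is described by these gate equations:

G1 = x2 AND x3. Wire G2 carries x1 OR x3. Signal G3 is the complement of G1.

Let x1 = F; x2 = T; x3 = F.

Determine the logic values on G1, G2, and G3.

G1 = F, G2 = F, G3 = T

G1 = x2 AND x3 = T AND F = F
G2 = x1 OR x3 = F OR F = F
G3 = NOT G1 = NOT F = T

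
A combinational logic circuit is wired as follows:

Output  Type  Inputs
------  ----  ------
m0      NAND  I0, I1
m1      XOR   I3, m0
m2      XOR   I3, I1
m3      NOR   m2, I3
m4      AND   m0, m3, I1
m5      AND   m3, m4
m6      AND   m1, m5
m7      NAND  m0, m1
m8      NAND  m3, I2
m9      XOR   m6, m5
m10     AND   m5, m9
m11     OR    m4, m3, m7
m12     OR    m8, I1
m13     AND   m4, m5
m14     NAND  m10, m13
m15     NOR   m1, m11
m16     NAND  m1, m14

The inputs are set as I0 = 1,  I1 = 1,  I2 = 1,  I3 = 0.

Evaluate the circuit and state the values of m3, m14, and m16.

m0 = I0 NAND I1 = 1 NAND 1 = 0
m1 = I3 XOR m0 = 0 XOR 0 = 0
m2 = I3 XOR I1 = 0 XOR 1 = 1
m3 = m2 NOR I3 = 1 NOR 0 = 0
m4 = m0 AND m3 AND I1 = 0 AND 0 AND 1 = 0
m5 = m3 AND m4 = 0 AND 0 = 0
m6 = m1 AND m5 = 0 AND 0 = 0
m9 = m6 XOR m5 = 0 XOR 0 = 0
m10 = m5 AND m9 = 0 AND 0 = 0
m13 = m4 AND m5 = 0 AND 0 = 0
m14 = m10 NAND m13 = 0 NAND 0 = 1
m16 = m1 NAND m14 = 0 NAND 1 = 1

m3 = 0  m14 = 1  m16 = 1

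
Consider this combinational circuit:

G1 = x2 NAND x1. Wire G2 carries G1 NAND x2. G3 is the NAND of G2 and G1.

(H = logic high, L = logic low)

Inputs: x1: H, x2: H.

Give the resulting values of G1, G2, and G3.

G1 = L, G2 = H, G3 = H

G1 = x2 NAND x1 = H NAND H = L
G2 = G1 NAND x2 = L NAND H = H
G3 = G2 NAND G1 = H NAND L = H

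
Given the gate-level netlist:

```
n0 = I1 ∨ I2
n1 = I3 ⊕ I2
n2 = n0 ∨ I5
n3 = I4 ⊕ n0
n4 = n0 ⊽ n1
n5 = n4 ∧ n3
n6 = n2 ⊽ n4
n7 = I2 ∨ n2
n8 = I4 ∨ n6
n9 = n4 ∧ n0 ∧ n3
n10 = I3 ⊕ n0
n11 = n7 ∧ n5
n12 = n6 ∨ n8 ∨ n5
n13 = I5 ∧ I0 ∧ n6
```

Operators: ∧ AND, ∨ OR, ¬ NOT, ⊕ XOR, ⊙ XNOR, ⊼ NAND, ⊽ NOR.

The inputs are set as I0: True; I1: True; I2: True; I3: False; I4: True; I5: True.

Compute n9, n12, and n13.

n9 = False  n12 = True  n13 = False

n0 = I1 OR I2 = True OR True = True
n1 = I3 XOR I2 = False XOR True = True
n2 = n0 OR I5 = True OR True = True
n3 = I4 XOR n0 = True XOR True = False
n4 = n0 NOR n1 = True NOR True = False
n5 = n4 AND n3 = False AND False = False
n6 = n2 NOR n4 = True NOR False = False
n8 = I4 OR n6 = True OR False = True
n9 = n4 AND n0 AND n3 = False AND True AND False = False
n12 = n6 OR n8 OR n5 = False OR True OR False = True
n13 = I5 AND I0 AND n6 = True AND True AND False = False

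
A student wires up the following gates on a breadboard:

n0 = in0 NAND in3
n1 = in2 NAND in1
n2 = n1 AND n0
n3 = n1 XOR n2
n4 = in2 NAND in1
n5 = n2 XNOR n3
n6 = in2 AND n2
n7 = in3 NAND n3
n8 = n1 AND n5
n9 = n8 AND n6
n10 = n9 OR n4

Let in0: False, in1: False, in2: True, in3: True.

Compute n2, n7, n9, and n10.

n0 = in0 NAND in3 = False NAND True = True
n1 = in2 NAND in1 = True NAND False = True
n2 = n1 AND n0 = True AND True = True
n3 = n1 XOR n2 = True XOR True = False
n4 = in2 NAND in1 = True NAND False = True
n5 = n2 XNOR n3 = True XNOR False = False
n6 = in2 AND n2 = True AND True = True
n7 = in3 NAND n3 = True NAND False = True
n8 = n1 AND n5 = True AND False = False
n9 = n8 AND n6 = False AND True = False
n10 = n9 OR n4 = False OR True = True

n2 = True, n7 = True, n9 = False, n10 = True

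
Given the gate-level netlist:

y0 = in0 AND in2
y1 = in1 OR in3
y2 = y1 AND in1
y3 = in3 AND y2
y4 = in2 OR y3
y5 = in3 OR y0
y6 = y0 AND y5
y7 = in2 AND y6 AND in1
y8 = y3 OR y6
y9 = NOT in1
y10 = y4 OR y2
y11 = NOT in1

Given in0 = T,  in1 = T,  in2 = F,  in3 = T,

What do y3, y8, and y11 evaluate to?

y3 = T  y8 = T  y11 = F

y0 = in0 AND in2 = T AND F = F
y1 = in1 OR in3 = T OR T = T
y2 = y1 AND in1 = T AND T = T
y3 = in3 AND y2 = T AND T = T
y5 = in3 OR y0 = T OR F = T
y6 = y0 AND y5 = F AND T = F
y8 = y3 OR y6 = T OR F = T
y11 = NOT in1 = NOT T = F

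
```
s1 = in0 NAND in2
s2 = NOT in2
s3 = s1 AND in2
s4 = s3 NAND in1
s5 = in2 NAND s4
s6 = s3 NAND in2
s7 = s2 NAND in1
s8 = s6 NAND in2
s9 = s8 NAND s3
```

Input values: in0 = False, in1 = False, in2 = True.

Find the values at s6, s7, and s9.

s6 = False, s7 = True, s9 = False

s1 = in0 NAND in2 = False NAND True = True
s2 = NOT in2 = NOT True = False
s3 = s1 AND in2 = True AND True = True
s6 = s3 NAND in2 = True NAND True = False
s7 = s2 NAND in1 = False NAND False = True
s8 = s6 NAND in2 = False NAND True = True
s9 = s8 NAND s3 = True NAND True = False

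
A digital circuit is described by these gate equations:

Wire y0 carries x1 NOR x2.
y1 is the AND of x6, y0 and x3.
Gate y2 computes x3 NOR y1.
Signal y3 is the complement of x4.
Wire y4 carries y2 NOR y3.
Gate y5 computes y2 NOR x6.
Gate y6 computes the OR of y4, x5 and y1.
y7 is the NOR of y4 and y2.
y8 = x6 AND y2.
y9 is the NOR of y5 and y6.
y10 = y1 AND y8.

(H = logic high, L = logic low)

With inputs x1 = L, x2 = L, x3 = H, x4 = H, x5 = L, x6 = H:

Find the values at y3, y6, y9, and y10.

y0 = x1 NOR x2 = L NOR L = H
y1 = x6 AND y0 AND x3 = H AND H AND H = H
y2 = x3 NOR y1 = H NOR H = L
y3 = NOT x4 = NOT H = L
y4 = y2 NOR y3 = L NOR L = H
y5 = y2 NOR x6 = L NOR H = L
y6 = y4 OR x5 OR y1 = H OR L OR H = H
y8 = x6 AND y2 = H AND L = L
y9 = y5 NOR y6 = L NOR H = L
y10 = y1 AND y8 = H AND L = L

y3 = L, y6 = H, y9 = L, y10 = L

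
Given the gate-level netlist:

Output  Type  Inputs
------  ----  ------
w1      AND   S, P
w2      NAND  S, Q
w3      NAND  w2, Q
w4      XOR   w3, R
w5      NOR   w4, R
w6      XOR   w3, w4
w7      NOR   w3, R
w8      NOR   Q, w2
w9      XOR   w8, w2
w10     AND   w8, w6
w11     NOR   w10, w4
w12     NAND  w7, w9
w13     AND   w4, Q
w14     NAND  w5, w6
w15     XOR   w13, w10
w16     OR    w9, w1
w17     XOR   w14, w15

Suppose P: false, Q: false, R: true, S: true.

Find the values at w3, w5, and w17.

w3 = true; w5 = false; w17 = true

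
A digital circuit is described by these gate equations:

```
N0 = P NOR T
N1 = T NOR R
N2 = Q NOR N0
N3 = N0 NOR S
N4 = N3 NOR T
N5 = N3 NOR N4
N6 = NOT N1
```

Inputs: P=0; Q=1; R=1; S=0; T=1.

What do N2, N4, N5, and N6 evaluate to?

N2 = 0, N4 = 0, N5 = 0, N6 = 1

N0 = P NOR T = 0 NOR 1 = 0
N1 = T NOR R = 1 NOR 1 = 0
N2 = Q NOR N0 = 1 NOR 0 = 0
N3 = N0 NOR S = 0 NOR 0 = 1
N4 = N3 NOR T = 1 NOR 1 = 0
N5 = N3 NOR N4 = 1 NOR 0 = 0
N6 = NOT N1 = NOT 0 = 1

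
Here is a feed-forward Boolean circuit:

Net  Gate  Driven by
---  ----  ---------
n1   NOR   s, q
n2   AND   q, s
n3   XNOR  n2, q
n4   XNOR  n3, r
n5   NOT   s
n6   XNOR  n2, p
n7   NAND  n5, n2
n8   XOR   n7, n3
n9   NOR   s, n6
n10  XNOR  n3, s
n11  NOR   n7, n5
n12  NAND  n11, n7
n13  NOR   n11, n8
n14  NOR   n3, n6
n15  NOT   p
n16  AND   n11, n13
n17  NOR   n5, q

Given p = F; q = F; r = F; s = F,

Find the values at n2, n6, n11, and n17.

n2 = F, n6 = T, n11 = F, n17 = F

n2 = q AND s = F AND F = F
n5 = NOT s = NOT F = T
n6 = n2 XNOR p = F XNOR F = T
n7 = n5 NAND n2 = T NAND F = T
n11 = n7 NOR n5 = T NOR T = F
n17 = n5 NOR q = T NOR F = F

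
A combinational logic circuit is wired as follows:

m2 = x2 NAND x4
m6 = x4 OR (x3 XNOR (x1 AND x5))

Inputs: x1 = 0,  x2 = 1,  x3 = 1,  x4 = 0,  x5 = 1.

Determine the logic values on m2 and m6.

m2 = 1 NAND 0 = 1
m6 = 0 OR (1 XNOR (0 AND 1)) = 0

m2 = 1; m6 = 0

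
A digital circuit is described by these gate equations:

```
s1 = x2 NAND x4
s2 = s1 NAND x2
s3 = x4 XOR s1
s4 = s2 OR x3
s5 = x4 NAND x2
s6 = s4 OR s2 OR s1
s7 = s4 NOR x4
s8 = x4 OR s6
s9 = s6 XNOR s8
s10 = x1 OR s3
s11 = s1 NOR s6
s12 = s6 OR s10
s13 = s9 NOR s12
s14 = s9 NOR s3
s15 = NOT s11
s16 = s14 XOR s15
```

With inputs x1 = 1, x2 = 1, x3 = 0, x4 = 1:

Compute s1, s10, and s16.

s1 = 0  s10 = 1  s16 = 1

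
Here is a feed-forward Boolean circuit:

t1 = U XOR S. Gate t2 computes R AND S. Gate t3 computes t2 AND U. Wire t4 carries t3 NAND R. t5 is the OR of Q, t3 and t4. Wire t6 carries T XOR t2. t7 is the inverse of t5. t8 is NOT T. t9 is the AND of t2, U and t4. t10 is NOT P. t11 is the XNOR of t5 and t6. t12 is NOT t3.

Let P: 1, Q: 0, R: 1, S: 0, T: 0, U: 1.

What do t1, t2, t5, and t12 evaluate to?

t1 = U XOR S = 1 XOR 0 = 1
t2 = R AND S = 1 AND 0 = 0
t3 = t2 AND U = 0 AND 1 = 0
t4 = t3 NAND R = 0 NAND 1 = 1
t5 = Q OR t3 OR t4 = 0 OR 0 OR 1 = 1
t12 = NOT t3 = NOT 0 = 1

t1 = 1  t2 = 0  t5 = 1  t12 = 1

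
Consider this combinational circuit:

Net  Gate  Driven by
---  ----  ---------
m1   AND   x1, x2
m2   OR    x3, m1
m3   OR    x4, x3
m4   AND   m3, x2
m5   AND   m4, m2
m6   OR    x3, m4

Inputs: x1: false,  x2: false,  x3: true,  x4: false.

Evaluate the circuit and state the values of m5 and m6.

m5 = false, m6 = true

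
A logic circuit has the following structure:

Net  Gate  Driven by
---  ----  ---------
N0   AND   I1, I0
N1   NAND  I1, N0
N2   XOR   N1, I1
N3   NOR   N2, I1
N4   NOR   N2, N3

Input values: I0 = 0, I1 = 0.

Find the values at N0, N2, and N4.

N0 = 0, N2 = 1, N4 = 0

N0 = I1 AND I0 = 0 AND 0 = 0
N1 = I1 NAND N0 = 0 NAND 0 = 1
N2 = N1 XOR I1 = 1 XOR 0 = 1
N3 = N2 NOR I1 = 1 NOR 0 = 0
N4 = N2 NOR N3 = 1 NOR 0 = 0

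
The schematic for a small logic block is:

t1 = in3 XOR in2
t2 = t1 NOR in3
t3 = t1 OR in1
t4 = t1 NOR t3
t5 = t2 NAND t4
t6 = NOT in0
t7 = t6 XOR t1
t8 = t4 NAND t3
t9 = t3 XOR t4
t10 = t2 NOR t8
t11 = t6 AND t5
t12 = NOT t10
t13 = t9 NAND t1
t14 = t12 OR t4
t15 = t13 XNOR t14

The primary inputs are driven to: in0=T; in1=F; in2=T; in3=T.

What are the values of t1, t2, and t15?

t1 = F, t2 = F, t15 = T

t1 = in3 XOR in2 = T XOR T = F
t2 = t1 NOR in3 = F NOR T = F
t3 = t1 OR in1 = F OR F = F
t4 = t1 NOR t3 = F NOR F = T
t8 = t4 NAND t3 = T NAND F = T
t9 = t3 XOR t4 = F XOR T = T
t10 = t2 NOR t8 = F NOR T = F
t12 = NOT t10 = NOT F = T
t13 = t9 NAND t1 = T NAND F = T
t14 = t12 OR t4 = T OR T = T
t15 = t13 XNOR t14 = T XNOR T = T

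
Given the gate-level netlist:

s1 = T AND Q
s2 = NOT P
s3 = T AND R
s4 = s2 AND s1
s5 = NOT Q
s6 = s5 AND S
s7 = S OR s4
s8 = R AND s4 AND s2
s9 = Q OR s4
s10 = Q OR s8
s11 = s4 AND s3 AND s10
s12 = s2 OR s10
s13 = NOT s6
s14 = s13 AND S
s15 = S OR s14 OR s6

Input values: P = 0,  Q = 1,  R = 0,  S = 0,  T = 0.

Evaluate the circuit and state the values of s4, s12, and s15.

s1 = T AND Q = 0 AND 1 = 0
s2 = NOT P = NOT 0 = 1
s4 = s2 AND s1 = 1 AND 0 = 0
s5 = NOT Q = NOT 1 = 0
s6 = s5 AND S = 0 AND 0 = 0
s8 = R AND s4 AND s2 = 0 AND 0 AND 1 = 0
s10 = Q OR s8 = 1 OR 0 = 1
s12 = s2 OR s10 = 1 OR 1 = 1
s13 = NOT s6 = NOT 0 = 1
s14 = s13 AND S = 1 AND 0 = 0
s15 = S OR s14 OR s6 = 0 OR 0 OR 0 = 0

s4 = 0, s12 = 1, s15 = 0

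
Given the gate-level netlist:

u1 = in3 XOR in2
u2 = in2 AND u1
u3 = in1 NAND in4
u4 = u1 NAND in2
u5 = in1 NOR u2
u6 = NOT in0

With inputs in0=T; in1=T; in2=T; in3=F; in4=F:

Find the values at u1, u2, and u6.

u1 = T, u2 = T, u6 = F

u1 = in3 XOR in2 = F XOR T = T
u2 = in2 AND u1 = T AND T = T
u6 = NOT in0 = NOT T = F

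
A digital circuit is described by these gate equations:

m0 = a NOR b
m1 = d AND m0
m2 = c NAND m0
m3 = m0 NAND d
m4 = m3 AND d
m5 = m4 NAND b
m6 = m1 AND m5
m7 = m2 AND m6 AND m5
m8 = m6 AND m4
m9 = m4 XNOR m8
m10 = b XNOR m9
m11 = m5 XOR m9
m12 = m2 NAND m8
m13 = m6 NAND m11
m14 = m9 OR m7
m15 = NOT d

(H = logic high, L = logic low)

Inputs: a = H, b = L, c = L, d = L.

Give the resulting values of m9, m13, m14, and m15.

m0 = a NOR b = H NOR L = L
m1 = d AND m0 = L AND L = L
m2 = c NAND m0 = L NAND L = H
m3 = m0 NAND d = L NAND L = H
m4 = m3 AND d = H AND L = L
m5 = m4 NAND b = L NAND L = H
m6 = m1 AND m5 = L AND H = L
m7 = m2 AND m6 AND m5 = H AND L AND H = L
m8 = m6 AND m4 = L AND L = L
m9 = m4 XNOR m8 = L XNOR L = H
m11 = m5 XOR m9 = H XOR H = L
m13 = m6 NAND m11 = L NAND L = H
m14 = m9 OR m7 = H OR L = H
m15 = NOT d = NOT L = H

m9 = H, m13 = H, m14 = H, m15 = H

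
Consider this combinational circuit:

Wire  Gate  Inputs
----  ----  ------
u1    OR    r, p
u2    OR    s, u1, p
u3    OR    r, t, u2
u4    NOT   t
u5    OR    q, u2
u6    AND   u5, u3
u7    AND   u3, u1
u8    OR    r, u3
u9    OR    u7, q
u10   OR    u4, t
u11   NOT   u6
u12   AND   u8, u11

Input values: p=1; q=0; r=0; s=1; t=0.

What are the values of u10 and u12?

u10 = 1, u12 = 0

u1 = r OR p = 0 OR 1 = 1
u2 = s OR u1 OR p = 1 OR 1 OR 1 = 1
u3 = r OR t OR u2 = 0 OR 0 OR 1 = 1
u4 = NOT t = NOT 0 = 1
u5 = q OR u2 = 0 OR 1 = 1
u6 = u5 AND u3 = 1 AND 1 = 1
u8 = r OR u3 = 0 OR 1 = 1
u10 = u4 OR t = 1 OR 0 = 1
u11 = NOT u6 = NOT 1 = 0
u12 = u8 AND u11 = 1 AND 0 = 0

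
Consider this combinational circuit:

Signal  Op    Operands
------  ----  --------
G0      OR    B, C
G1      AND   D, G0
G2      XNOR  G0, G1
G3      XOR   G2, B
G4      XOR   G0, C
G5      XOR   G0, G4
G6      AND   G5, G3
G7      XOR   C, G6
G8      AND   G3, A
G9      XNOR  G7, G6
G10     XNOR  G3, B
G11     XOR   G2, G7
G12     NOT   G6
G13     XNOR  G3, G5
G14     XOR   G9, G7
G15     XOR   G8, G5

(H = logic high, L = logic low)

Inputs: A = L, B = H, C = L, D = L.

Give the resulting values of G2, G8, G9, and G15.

G0 = B OR C = H OR L = H
G1 = D AND G0 = L AND H = L
G2 = G0 XNOR G1 = H XNOR L = L
G3 = G2 XOR B = L XOR H = H
G4 = G0 XOR C = H XOR L = H
G5 = G0 XOR G4 = H XOR H = L
G6 = G5 AND G3 = L AND H = L
G7 = C XOR G6 = L XOR L = L
G8 = G3 AND A = H AND L = L
G9 = G7 XNOR G6 = L XNOR L = H
G15 = G8 XOR G5 = L XOR L = L

G2 = L  G8 = L  G9 = H  G15 = L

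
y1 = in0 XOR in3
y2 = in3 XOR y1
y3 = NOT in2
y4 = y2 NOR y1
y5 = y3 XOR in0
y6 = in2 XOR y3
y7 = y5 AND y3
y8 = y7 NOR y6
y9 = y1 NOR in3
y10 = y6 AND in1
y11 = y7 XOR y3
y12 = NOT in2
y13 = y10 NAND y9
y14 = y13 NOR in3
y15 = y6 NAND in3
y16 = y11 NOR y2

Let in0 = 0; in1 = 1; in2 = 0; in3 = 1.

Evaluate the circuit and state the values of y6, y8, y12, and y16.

y1 = in0 XOR in3 = 0 XOR 1 = 1
y2 = in3 XOR y1 = 1 XOR 1 = 0
y3 = NOT in2 = NOT 0 = 1
y5 = y3 XOR in0 = 1 XOR 0 = 1
y6 = in2 XOR y3 = 0 XOR 1 = 1
y7 = y5 AND y3 = 1 AND 1 = 1
y8 = y7 NOR y6 = 1 NOR 1 = 0
y11 = y7 XOR y3 = 1 XOR 1 = 0
y12 = NOT in2 = NOT 0 = 1
y16 = y11 NOR y2 = 0 NOR 0 = 1

y6 = 1  y8 = 0  y12 = 1  y16 = 1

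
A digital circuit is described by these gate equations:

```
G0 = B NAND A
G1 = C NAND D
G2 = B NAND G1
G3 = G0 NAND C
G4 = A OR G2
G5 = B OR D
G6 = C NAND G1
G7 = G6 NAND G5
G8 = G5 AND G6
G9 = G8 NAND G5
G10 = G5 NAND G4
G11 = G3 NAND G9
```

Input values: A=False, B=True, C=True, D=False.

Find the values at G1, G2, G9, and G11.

G0 = B NAND A = True NAND False = True
G1 = C NAND D = True NAND False = True
G2 = B NAND G1 = True NAND True = False
G3 = G0 NAND C = True NAND True = False
G5 = B OR D = True OR False = True
G6 = C NAND G1 = True NAND True = False
G8 = G5 AND G6 = True AND False = False
G9 = G8 NAND G5 = False NAND True = True
G11 = G3 NAND G9 = False NAND True = True

G1 = True, G2 = False, G9 = True, G11 = True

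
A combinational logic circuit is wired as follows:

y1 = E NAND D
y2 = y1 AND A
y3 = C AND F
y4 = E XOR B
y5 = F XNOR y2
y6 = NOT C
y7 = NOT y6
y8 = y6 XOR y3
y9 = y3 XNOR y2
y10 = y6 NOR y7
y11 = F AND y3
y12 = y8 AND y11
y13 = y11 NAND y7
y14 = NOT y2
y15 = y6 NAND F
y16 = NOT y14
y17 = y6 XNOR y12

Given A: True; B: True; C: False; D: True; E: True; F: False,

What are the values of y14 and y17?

y14 = True, y17 = False

y1 = E NAND D = True NAND True = False
y2 = y1 AND A = False AND True = False
y3 = C AND F = False AND False = False
y6 = NOT C = NOT False = True
y8 = y6 XOR y3 = True XOR False = True
y11 = F AND y3 = False AND False = False
y12 = y8 AND y11 = True AND False = False
y14 = NOT y2 = NOT False = True
y17 = y6 XNOR y12 = True XNOR False = False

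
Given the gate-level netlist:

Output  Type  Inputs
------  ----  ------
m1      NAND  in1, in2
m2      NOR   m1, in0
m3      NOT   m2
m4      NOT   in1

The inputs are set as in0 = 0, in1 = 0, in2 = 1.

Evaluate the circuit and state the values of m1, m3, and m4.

m1 = in1 NAND in2 = 0 NAND 1 = 1
m2 = m1 NOR in0 = 1 NOR 0 = 0
m3 = NOT m2 = NOT 0 = 1
m4 = NOT in1 = NOT 0 = 1

m1 = 1; m3 = 1; m4 = 1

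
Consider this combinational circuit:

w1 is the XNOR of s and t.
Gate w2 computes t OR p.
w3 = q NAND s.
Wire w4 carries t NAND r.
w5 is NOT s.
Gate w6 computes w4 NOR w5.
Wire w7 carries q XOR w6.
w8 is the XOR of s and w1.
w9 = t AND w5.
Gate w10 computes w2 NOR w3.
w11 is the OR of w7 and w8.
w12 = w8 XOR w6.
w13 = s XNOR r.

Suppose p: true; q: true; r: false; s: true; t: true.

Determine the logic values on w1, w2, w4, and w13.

w1 = true; w2 = true; w4 = true; w13 = false

w1 = s XNOR t = true XNOR true = true
w2 = t OR p = true OR true = true
w4 = t NAND r = true NAND false = true
w13 = s XNOR r = true XNOR false = false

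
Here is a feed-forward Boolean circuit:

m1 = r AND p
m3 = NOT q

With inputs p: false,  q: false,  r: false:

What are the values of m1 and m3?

m1 = false, m3 = true

m1 = false AND false = false
m3 = NOT false = true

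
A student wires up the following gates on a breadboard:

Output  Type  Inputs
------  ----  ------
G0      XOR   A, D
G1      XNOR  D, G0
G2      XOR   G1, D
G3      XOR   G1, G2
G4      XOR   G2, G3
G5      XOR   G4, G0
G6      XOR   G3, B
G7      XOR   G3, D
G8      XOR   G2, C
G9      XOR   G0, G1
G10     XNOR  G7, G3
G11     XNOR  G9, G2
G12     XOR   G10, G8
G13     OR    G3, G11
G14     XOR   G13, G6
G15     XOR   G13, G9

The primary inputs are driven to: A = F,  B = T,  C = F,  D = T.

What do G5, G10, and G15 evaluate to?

G0 = A XOR D = F XOR T = T
G1 = D XNOR G0 = T XNOR T = T
G2 = G1 XOR D = T XOR T = F
G3 = G1 XOR G2 = T XOR F = T
G4 = G2 XOR G3 = F XOR T = T
G5 = G4 XOR G0 = T XOR T = F
G7 = G3 XOR D = T XOR T = F
G9 = G0 XOR G1 = T XOR T = F
G10 = G7 XNOR G3 = F XNOR T = F
G11 = G9 XNOR G2 = F XNOR F = T
G13 = G3 OR G11 = T OR T = T
G15 = G13 XOR G9 = T XOR F = T

G5 = F, G10 = F, G15 = T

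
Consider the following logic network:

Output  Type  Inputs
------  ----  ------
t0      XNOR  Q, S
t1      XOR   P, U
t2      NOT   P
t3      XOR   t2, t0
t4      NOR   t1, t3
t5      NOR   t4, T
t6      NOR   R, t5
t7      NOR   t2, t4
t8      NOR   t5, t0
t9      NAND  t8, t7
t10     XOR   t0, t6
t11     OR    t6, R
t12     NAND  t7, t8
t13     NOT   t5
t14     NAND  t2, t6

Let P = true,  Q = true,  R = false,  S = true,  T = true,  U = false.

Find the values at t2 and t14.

t2 = false  t14 = true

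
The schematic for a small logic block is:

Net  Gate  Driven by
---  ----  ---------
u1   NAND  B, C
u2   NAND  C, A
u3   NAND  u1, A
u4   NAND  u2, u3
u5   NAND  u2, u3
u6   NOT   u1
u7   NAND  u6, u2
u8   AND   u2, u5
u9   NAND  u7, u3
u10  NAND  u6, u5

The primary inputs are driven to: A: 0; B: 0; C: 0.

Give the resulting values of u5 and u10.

u5 = 0, u10 = 1

u1 = B NAND C = 0 NAND 0 = 1
u2 = C NAND A = 0 NAND 0 = 1
u3 = u1 NAND A = 1 NAND 0 = 1
u5 = u2 NAND u3 = 1 NAND 1 = 0
u6 = NOT u1 = NOT 1 = 0
u10 = u6 NAND u5 = 0 NAND 0 = 1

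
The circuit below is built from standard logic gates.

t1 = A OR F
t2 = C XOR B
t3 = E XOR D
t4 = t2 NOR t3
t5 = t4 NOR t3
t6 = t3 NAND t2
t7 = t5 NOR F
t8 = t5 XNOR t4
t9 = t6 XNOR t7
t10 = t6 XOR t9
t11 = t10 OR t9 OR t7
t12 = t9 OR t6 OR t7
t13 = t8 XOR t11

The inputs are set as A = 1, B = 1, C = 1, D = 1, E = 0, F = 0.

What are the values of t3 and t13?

t3 = 1  t13 = 0

t2 = C XOR B = 1 XOR 1 = 0
t3 = E XOR D = 0 XOR 1 = 1
t4 = t2 NOR t3 = 0 NOR 1 = 0
t5 = t4 NOR t3 = 0 NOR 1 = 0
t6 = t3 NAND t2 = 1 NAND 0 = 1
t7 = t5 NOR F = 0 NOR 0 = 1
t8 = t5 XNOR t4 = 0 XNOR 0 = 1
t9 = t6 XNOR t7 = 1 XNOR 1 = 1
t10 = t6 XOR t9 = 1 XOR 1 = 0
t11 = t10 OR t9 OR t7 = 0 OR 1 OR 1 = 1
t13 = t8 XOR t11 = 1 XOR 1 = 0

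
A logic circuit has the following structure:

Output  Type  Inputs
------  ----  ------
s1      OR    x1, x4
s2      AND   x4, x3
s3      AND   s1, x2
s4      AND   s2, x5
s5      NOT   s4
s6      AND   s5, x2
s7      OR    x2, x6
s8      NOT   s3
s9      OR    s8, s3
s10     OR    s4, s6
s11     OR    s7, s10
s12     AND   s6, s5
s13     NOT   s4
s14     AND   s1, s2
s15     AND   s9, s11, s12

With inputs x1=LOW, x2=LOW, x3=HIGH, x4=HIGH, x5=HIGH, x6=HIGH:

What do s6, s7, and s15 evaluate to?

s1 = x1 OR x4 = LOW OR HIGH = HIGH
s2 = x4 AND x3 = HIGH AND HIGH = HIGH
s3 = s1 AND x2 = HIGH AND LOW = LOW
s4 = s2 AND x5 = HIGH AND HIGH = HIGH
s5 = NOT s4 = NOT HIGH = LOW
s6 = s5 AND x2 = LOW AND LOW = LOW
s7 = x2 OR x6 = LOW OR HIGH = HIGH
s8 = NOT s3 = NOT LOW = HIGH
s9 = s8 OR s3 = HIGH OR LOW = HIGH
s10 = s4 OR s6 = HIGH OR LOW = HIGH
s11 = s7 OR s10 = HIGH OR HIGH = HIGH
s12 = s6 AND s5 = LOW AND LOW = LOW
s15 = s9 AND s11 AND s12 = HIGH AND HIGH AND LOW = LOW

s6 = LOW; s7 = HIGH; s15 = LOW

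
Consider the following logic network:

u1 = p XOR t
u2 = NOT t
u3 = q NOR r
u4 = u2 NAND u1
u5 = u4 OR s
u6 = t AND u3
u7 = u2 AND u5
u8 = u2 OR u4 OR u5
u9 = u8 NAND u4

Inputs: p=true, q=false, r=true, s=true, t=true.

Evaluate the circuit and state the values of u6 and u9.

u1 = p XOR t = true XOR true = false
u2 = NOT t = NOT true = false
u3 = q NOR r = false NOR true = false
u4 = u2 NAND u1 = false NAND false = true
u5 = u4 OR s = true OR true = true
u6 = t AND u3 = true AND false = false
u8 = u2 OR u4 OR u5 = false OR true OR true = true
u9 = u8 NAND u4 = true NAND true = false

u6 = false, u9 = false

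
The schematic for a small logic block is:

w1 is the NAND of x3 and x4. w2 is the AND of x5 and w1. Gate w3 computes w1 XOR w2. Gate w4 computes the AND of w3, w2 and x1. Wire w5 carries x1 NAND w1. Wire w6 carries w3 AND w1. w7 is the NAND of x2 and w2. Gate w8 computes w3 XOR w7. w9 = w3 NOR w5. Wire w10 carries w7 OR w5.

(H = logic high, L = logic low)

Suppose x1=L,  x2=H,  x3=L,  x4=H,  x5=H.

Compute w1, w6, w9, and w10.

w1 = H; w6 = L; w9 = L; w10 = H

w1 = x3 NAND x4 = L NAND H = H
w2 = x5 AND w1 = H AND H = H
w3 = w1 XOR w2 = H XOR H = L
w5 = x1 NAND w1 = L NAND H = H
w6 = w3 AND w1 = L AND H = L
w7 = x2 NAND w2 = H NAND H = L
w9 = w3 NOR w5 = L NOR H = L
w10 = w7 OR w5 = L OR H = H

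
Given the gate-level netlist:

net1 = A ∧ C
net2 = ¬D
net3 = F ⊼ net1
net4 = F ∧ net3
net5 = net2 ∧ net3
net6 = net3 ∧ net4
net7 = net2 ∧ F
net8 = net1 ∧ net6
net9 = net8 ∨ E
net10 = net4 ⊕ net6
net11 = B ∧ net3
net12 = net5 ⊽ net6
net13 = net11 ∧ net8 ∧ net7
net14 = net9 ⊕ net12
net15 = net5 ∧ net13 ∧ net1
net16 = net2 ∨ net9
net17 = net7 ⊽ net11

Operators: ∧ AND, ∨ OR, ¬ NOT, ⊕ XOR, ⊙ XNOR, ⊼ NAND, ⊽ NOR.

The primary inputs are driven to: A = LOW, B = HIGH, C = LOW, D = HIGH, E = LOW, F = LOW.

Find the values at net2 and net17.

net2 = LOW, net17 = LOW

net1 = A AND C = LOW AND LOW = LOW
net2 = NOT D = NOT HIGH = LOW
net3 = F NAND net1 = LOW NAND LOW = HIGH
net7 = net2 AND F = LOW AND LOW = LOW
net11 = B AND net3 = HIGH AND HIGH = HIGH
net17 = net7 NOR net11 = LOW NOR HIGH = LOW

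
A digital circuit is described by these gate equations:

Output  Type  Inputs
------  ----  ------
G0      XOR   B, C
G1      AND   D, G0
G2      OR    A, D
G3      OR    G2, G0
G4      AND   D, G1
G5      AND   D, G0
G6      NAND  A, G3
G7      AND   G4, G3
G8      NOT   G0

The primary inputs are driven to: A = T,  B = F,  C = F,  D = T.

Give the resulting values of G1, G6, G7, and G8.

G1 = F, G6 = F, G7 = F, G8 = T

G0 = B XOR C = F XOR F = F
G1 = D AND G0 = T AND F = F
G2 = A OR D = T OR T = T
G3 = G2 OR G0 = T OR F = T
G4 = D AND G1 = T AND F = F
G6 = A NAND G3 = T NAND T = F
G7 = G4 AND G3 = F AND T = F
G8 = NOT G0 = NOT F = T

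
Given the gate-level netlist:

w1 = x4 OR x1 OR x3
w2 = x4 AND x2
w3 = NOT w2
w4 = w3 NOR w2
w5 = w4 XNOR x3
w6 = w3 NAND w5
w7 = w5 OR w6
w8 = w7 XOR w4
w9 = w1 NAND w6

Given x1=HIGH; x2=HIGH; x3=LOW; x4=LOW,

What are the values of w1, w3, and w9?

w1 = x4 OR x1 OR x3 = LOW OR HIGH OR LOW = HIGH
w2 = x4 AND x2 = LOW AND HIGH = LOW
w3 = NOT w2 = NOT LOW = HIGH
w4 = w3 NOR w2 = HIGH NOR LOW = LOW
w5 = w4 XNOR x3 = LOW XNOR LOW = HIGH
w6 = w3 NAND w5 = HIGH NAND HIGH = LOW
w9 = w1 NAND w6 = HIGH NAND LOW = HIGH

w1 = HIGH, w3 = HIGH, w9 = HIGH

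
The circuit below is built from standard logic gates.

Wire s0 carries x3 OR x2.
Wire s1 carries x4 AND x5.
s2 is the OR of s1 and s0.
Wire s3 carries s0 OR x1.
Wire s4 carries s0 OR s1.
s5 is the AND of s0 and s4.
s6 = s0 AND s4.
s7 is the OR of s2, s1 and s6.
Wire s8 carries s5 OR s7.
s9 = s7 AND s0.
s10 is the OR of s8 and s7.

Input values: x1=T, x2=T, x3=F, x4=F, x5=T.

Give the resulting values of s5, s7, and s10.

s5 = T, s7 = T, s10 = T

s0 = x3 OR x2 = F OR T = T
s1 = x4 AND x5 = F AND T = F
s2 = s1 OR s0 = F OR T = T
s4 = s0 OR s1 = T OR F = T
s5 = s0 AND s4 = T AND T = T
s6 = s0 AND s4 = T AND T = T
s7 = s2 OR s1 OR s6 = T OR F OR T = T
s8 = s5 OR s7 = T OR T = T
s10 = s8 OR s7 = T OR T = T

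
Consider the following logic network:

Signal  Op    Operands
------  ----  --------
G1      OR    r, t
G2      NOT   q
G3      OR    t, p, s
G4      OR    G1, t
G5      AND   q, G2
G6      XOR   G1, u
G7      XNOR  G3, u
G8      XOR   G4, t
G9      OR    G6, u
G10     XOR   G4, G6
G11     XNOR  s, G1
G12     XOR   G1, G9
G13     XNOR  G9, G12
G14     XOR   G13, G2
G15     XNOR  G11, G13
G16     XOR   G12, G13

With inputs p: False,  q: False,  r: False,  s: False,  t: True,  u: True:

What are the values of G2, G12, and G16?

G1 = r OR t = False OR True = True
G2 = NOT q = NOT False = True
G6 = G1 XOR u = True XOR True = False
G9 = G6 OR u = False OR True = True
G12 = G1 XOR G9 = True XOR True = False
G13 = G9 XNOR G12 = True XNOR False = False
G16 = G12 XOR G13 = False XOR False = False

G2 = True, G12 = False, G16 = False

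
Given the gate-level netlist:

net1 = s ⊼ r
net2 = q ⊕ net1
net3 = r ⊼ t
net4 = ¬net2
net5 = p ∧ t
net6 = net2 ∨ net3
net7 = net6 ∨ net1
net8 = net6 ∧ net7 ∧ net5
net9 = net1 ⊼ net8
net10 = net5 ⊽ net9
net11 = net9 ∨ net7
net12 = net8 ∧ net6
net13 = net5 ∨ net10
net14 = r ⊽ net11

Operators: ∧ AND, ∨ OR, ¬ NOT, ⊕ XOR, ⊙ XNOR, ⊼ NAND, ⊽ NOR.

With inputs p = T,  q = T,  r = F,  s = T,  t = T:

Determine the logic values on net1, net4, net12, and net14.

net1 = T  net4 = T  net12 = T  net14 = F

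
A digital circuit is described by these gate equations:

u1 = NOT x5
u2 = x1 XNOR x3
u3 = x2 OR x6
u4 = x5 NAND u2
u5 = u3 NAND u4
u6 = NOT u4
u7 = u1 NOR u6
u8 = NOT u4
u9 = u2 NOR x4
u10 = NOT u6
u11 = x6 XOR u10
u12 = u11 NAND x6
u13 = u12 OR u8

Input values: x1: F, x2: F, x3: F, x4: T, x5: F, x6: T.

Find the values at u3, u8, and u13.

u3 = T, u8 = F, u13 = T

u2 = x1 XNOR x3 = F XNOR F = T
u3 = x2 OR x6 = F OR T = T
u4 = x5 NAND u2 = F NAND T = T
u6 = NOT u4 = NOT T = F
u8 = NOT u4 = NOT T = F
u10 = NOT u6 = NOT F = T
u11 = x6 XOR u10 = T XOR T = F
u12 = u11 NAND x6 = F NAND T = T
u13 = u12 OR u8 = T OR F = T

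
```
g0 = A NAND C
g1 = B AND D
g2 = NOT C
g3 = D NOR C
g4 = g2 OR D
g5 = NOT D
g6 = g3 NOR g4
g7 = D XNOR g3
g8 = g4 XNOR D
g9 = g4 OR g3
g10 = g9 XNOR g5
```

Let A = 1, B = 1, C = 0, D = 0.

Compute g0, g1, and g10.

g0 = A NAND C = 1 NAND 0 = 1
g1 = B AND D = 1 AND 0 = 0
g2 = NOT C = NOT 0 = 1
g3 = D NOR C = 0 NOR 0 = 1
g4 = g2 OR D = 1 OR 0 = 1
g5 = NOT D = NOT 0 = 1
g9 = g4 OR g3 = 1 OR 1 = 1
g10 = g9 XNOR g5 = 1 XNOR 1 = 1

g0 = 1, g1 = 0, g10 = 1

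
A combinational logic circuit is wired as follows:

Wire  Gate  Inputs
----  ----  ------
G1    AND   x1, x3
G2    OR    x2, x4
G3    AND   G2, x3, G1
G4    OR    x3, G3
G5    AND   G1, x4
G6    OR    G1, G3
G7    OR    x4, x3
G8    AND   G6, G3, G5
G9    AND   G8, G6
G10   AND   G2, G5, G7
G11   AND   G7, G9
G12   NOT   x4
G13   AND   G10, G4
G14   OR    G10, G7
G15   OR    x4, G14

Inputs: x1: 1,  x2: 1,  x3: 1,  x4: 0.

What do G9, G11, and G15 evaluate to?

G9 = 0, G11 = 0, G15 = 1

G1 = x1 AND x3 = 1 AND 1 = 1
G2 = x2 OR x4 = 1 OR 0 = 1
G3 = G2 AND x3 AND G1 = 1 AND 1 AND 1 = 1
G5 = G1 AND x4 = 1 AND 0 = 0
G6 = G1 OR G3 = 1 OR 1 = 1
G7 = x4 OR x3 = 0 OR 1 = 1
G8 = G6 AND G3 AND G5 = 1 AND 1 AND 0 = 0
G9 = G8 AND G6 = 0 AND 1 = 0
G10 = G2 AND G5 AND G7 = 1 AND 0 AND 1 = 0
G11 = G7 AND G9 = 1 AND 0 = 0
G14 = G10 OR G7 = 0 OR 1 = 1
G15 = x4 OR G14 = 0 OR 1 = 1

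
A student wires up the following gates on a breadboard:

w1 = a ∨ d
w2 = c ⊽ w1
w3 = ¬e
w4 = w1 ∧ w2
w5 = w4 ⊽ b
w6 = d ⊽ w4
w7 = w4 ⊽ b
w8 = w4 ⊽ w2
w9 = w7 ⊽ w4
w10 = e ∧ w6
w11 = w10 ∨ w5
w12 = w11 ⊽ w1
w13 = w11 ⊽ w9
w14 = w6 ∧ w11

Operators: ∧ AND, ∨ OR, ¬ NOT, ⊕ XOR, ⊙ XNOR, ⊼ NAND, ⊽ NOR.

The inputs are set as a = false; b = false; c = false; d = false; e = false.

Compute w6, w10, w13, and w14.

w1 = a OR d = false OR false = false
w2 = c NOR w1 = false NOR false = true
w4 = w1 AND w2 = false AND true = false
w5 = w4 NOR b = false NOR false = true
w6 = d NOR w4 = false NOR false = true
w7 = w4 NOR b = false NOR false = true
w9 = w7 NOR w4 = true NOR false = false
w10 = e AND w6 = false AND true = false
w11 = w10 OR w5 = false OR true = true
w13 = w11 NOR w9 = true NOR false = false
w14 = w6 AND w11 = true AND true = true

w6 = true  w10 = false  w13 = false  w14 = true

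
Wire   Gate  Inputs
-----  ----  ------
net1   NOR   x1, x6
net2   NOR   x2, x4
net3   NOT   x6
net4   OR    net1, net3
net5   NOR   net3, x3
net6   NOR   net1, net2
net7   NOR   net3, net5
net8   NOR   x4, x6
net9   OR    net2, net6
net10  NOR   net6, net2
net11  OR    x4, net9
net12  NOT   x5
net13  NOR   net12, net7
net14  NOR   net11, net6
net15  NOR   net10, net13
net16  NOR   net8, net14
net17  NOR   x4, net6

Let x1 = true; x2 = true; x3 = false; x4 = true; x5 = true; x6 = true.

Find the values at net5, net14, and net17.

net1 = x1 NOR x6 = true NOR true = false
net2 = x2 NOR x4 = true NOR true = false
net3 = NOT x6 = NOT true = false
net5 = net3 NOR x3 = false NOR false = true
net6 = net1 NOR net2 = false NOR false = true
net9 = net2 OR net6 = false OR true = true
net11 = x4 OR net9 = true OR true = true
net14 = net11 NOR net6 = true NOR true = false
net17 = x4 NOR net6 = true NOR true = false

net5 = true, net14 = false, net17 = false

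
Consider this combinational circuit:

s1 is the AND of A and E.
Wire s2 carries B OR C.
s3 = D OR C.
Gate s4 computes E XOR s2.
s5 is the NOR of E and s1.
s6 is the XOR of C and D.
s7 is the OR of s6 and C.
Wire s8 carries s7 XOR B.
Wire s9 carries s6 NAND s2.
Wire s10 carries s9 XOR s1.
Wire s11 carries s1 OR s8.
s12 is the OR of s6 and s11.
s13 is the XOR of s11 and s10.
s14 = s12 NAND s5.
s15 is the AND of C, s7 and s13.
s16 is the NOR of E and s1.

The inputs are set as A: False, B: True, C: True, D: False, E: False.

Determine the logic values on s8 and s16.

s1 = A AND E = False AND False = False
s6 = C XOR D = True XOR False = True
s7 = s6 OR C = True OR True = True
s8 = s7 XOR B = True XOR True = False
s16 = E NOR s1 = False NOR False = True

s8 = False, s16 = True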